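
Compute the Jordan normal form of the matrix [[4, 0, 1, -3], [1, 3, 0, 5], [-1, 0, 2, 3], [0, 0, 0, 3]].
J = [[3, 1, 0, 0], [0, 3, 1, 0], [0, 0, 3, 0], [0, 0, 0, 3]]

The characteristic polynomial is det(xI - A) = (x - 3)^4, so the eigenvalues are 3 (algebraic multiplicity 4).

For λ = 3: rank(A - 3I) = 2, rank((A - 3I)^2) = 1, rank((A - 3I)^3) = 0. The eigenspace has dimension 4 - 2 = 2, so there are 2 Jordan blocks; the rank sequence gives block sizes [3, 1].

Assembling the blocks gives the Jordan form J above.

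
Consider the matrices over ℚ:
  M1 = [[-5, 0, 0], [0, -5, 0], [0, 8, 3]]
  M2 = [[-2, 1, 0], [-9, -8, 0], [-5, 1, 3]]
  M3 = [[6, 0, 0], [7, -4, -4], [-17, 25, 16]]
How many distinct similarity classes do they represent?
Characteristic polynomials: χ_{M1} = (x - 3)(x + 5)^2, χ_{M2} = (x - 3)(x + 5)^2, χ_{M3} = (x - 6)^3.

{M1}: invariant factors x + 5, (x - 3)(x + 5).

{M2}: invariant factors (x - 3)(x + 5)^2.

{M3}: invariant factors (x - 6)^3.

Matrices are similar if and only if their invariant-factor lists agree; the partition into similarity classes is {M1}, {M2}, {M3}.

3 classes: {M1}, {M2}, {M3}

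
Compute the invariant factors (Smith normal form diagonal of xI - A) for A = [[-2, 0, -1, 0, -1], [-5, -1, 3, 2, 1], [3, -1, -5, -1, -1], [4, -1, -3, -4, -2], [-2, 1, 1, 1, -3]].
x + 3, (x + 3)^2, (x + 3)^2

The Jordan structure of A has elementary divisors (x + 3)^2, (x + 3)^2, (x + 3). Arranging the block sizes at each eigenvalue in decreasing order and taking row products gives the invariant factors.

Invariant factors (smallest first, each dividing the next): x + 3, (x + 3)^2, (x + 3)^2.

Check: the last factor (x + 3)^2 is the minimal polynomial, and the product (x + 3)^5 is the characteristic polynomial.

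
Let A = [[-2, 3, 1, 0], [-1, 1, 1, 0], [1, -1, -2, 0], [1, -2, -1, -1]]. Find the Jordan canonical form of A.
J = [[-1, 1, 0, 0], [0, -1, 1, 0], [0, 0, -1, 0], [0, 0, 0, -1]]

The characteristic polynomial is det(xI - A) = (x + 1)^4, so the eigenvalues are -1 (algebraic multiplicity 4).

For λ = -1: rank(A + I) = 2, rank((A + I)^2) = 1, rank((A + I)^3) = 0. The eigenspace has dimension 4 - 2 = 2, so there are 2 Jordan blocks; the rank sequence gives block sizes [3, 1].

Assembling the blocks gives the Jordan form J above.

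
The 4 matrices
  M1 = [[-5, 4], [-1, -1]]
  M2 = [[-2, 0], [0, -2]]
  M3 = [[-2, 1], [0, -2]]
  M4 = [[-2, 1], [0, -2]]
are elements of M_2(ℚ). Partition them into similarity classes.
3 classes: {M1}, {M2}, {M3, M4}

Characteristic polynomials: χ_{M1} = (x + 3)^2, χ_{M2} = (x + 2)^2, χ_{M3} = (x + 2)^2, χ_{M4} = (x + 2)^2.

{M1}: invariant factors (x + 3)^2.

{M2}: invariant factors x + 2, x + 2.

{M3, M4}: invariant factors (x + 2)^2.

Matrices are similar if and only if their invariant-factor lists agree; the partition into similarity classes is {M1}, {M2}, {M3, M4}.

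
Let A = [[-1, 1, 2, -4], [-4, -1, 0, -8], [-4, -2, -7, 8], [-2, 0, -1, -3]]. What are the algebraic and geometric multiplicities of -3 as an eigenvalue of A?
The characteristic polynomial is (x + 3)^4, so the factor x + 3 appears with exponent 4: the algebraic multiplicity is 4.

rank(A + 3I) = 2, so the eigenspace has dimension 4 - 2 = 2: the geometric multiplicity is 2.

Since 2 < 4, A is not diagonalizable.

algebraic multiplicity 4, geometric multiplicity 2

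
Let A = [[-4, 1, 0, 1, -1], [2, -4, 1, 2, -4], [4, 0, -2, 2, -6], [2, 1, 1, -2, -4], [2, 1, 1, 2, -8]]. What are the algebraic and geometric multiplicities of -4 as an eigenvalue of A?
The characteristic polynomial is (x + 4)^5, so the factor x + 4 appears with exponent 5: the algebraic multiplicity is 5.

rank(A + 4I) = 3, so the eigenspace has dimension 5 - 3 = 2: the geometric multiplicity is 2.

Since 2 < 5, A is not diagonalizable.

algebraic multiplicity 5, geometric multiplicity 2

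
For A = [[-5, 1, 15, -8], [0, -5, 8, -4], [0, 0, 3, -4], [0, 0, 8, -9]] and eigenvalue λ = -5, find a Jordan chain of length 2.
v_1 = [[0, 1, 0, 0]]^T, v_2 = [[1, 0, 0, 0]]^T

We seek v_1 ∈ ker((A + 5I)^2) \ ker(A + 5I), then set v_{i+1} = (A + 5I) v_i.

One such chain is v_1 = [[0, 1, 0, 0]]^T, v_2 = [[1, 0, 0, 0]]^T. Check: (A + 5I) v_2 = [[0, 0, 0, 0]]^T = 0.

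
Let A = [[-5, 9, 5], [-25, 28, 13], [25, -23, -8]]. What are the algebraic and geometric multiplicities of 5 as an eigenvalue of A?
algebraic multiplicity 3, geometric multiplicity 1

The characteristic polynomial is (x - 5)^3, so the factor x - 5 appears with exponent 3: the algebraic multiplicity is 3.

rank(A - 5I) = 2, so the eigenspace has dimension 3 - 2 = 1: the geometric multiplicity is 1.

Since 1 < 3, A is not diagonalizable.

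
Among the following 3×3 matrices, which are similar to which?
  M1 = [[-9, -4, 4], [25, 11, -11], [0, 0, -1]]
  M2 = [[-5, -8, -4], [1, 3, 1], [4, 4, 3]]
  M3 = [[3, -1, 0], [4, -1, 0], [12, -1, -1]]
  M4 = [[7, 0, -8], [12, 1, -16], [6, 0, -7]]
2 classes: {M1, M2, M3}, {M4}

Characteristic polynomials: χ_{M1} = (x - 1)^2(x + 1), χ_{M2} = (x - 1)^2(x + 1), χ_{M3} = (x - 1)^2(x + 1), χ_{M4} = (x - 1)^2(x + 1).

{M1, M2, M3}: invariant factors (x - 1)^2(x + 1).

{M4}: invariant factors x - 1, (x - 1)(x + 1).

Matrices are similar if and only if their invariant-factor lists agree; the partition into similarity classes is {M1, M2, M3}, {M4}.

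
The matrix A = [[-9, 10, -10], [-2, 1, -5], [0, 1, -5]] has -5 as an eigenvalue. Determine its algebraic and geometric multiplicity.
The characteristic polynomial is (x + 4)^2(x + 5), so the factor x + 5 appears with exponent 1: the algebraic multiplicity is 1.

rank(A + 5I) = 2, so the eigenspace has dimension 3 - 2 = 1: the geometric multiplicity is 1.

algebraic multiplicity 1, geometric multiplicity 1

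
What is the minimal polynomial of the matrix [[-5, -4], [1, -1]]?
The characteristic polynomial factors as (x + 3)^2. The minimal polynomial is ∏(x - λ)^{k_λ} where k_λ is the size of the largest Jordan block at λ.

For λ = -3: rank(A + 3I) = 1, and the largest Jordan block has size 2 (the smallest k with rank((A + 3I)^k) = rank((A + 3I)^(k+1))).

So m_A(x) = (x + 3)^2.

m_A(x) = (x + 3)^2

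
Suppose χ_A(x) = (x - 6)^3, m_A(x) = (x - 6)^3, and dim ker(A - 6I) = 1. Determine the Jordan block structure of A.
Jordan blocks: (6, 3)

λ = 6: algebraic multiplicity 3 (exponent in χ_A), largest block size 3 (exponent in m_A), 1 block (geometric multiplicity). This forces block sizes [3].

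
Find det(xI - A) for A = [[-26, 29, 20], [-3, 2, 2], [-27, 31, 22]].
χ_A(x) = (x - 4)(x + 3)^2

xI - A = [[x + 26, -29, -20], [3, x - 2, -2], [27, -31, x - 22]].

Expanding det(xI - A) along the first row:
det(xI - A) = + (x + 26)·det([[x - 2, -2], [-31, x - 22]]) - (-29)·det([[3, -2], [27, x - 22]]) + (-20)·det([[3, x - 2], [27, -31]]).

Evaluating gives χ_A(x) = x^3 + 2x^2 - 15x - 36 = (x - 4)(x + 3)^2.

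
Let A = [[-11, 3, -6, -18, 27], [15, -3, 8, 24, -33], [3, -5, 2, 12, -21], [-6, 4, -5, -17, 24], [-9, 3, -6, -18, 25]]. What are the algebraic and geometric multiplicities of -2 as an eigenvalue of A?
The characteristic polynomial is (x - 1)^2(x + 2)^3, so the factor x + 2 appears with exponent 3: the algebraic multiplicity is 3.

rank(A + 2I) = 2, so the eigenspace has dimension 5 - 2 = 3: the geometric multiplicity is 3.

algebraic multiplicity 3, geometric multiplicity 3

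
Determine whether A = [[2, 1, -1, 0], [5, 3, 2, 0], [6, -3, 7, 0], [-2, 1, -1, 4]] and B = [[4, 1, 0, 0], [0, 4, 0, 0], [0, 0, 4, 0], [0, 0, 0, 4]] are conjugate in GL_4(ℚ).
No.

Both have characteristic polynomial (x - 4)^4, but the minimal polynomial of A is (x - 4)^3 while the minimal polynomial of B is (x - 4)^2. The minimal polynomial is a similarity invariant, so A and B are not similar.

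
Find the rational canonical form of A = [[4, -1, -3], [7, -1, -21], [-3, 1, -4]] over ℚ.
R = [[0, 0, -3], [1, 0, -3], [0, 1, -1]]

The invariant factors of A (the non-unit diagonal entries of the Smith normal form of xI - A over ℚ[x]) are (x + 1)(x^2 + 3), each dividing the next. The characteristic polynomial is their product, (x + 1)(x^2 + 3).

The rational canonical form is the block-diagonal matrix of companion matrices C(f_i):
R = [[0, 0, -3], [1, 0, -3], [0, 1, -1]].

Note the characteristic polynomial does not split into linear factors over ℚ, so A has no Jordan form over ℚ; the rational canonical form exists over any field.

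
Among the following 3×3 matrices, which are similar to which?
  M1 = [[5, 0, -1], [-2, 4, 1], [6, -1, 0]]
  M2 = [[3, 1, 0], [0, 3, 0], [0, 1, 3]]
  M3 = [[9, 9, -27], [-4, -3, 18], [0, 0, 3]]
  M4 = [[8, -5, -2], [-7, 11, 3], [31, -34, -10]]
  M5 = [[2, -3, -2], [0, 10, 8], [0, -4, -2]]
3 classes: {M1, M4}, {M2, M3}, {M5}

Characteristic polynomials: χ_{M1} = (x - 3)^3, χ_{M2} = (x - 3)^3, χ_{M3} = (x - 3)^3, χ_{M4} = (x - 3)^3, χ_{M5} = (x - 6)(x - 2)^2.

{M1, M4}: invariant factors (x - 3)^3.

{M2, M3}: invariant factors x - 3, (x - 3)^2.

{M5}: invariant factors (x - 6)(x - 2)^2.

Matrices are similar if and only if their invariant-factor lists agree; the partition into similarity classes is {M1, M4}, {M2, M3}, {M5}.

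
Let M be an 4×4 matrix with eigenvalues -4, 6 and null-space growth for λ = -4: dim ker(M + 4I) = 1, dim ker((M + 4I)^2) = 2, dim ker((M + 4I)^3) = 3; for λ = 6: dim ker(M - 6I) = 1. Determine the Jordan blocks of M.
λ = -4: successive nullity increments [1, 1, 1] count blocks of size ≥ k; block sizes are [3].
λ = 6: successive nullity increments [1] count blocks of size ≥ k; block sizes are [1].

Jordan blocks: (-4, 3), (6, 1)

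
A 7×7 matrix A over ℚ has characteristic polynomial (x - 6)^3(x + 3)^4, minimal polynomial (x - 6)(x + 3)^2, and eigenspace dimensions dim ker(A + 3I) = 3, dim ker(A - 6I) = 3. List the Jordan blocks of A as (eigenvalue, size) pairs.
Jordan blocks: (-3, 2), (-3, 1), (-3, 1), (6, 1), (6, 1), (6, 1)

λ = -3: algebraic multiplicity 4 (exponent in χ_A), largest block size 2 (exponent in m_A), 3 blocks (geometric multiplicity). These force block sizes [2, 1, 1].
λ = 6: algebraic multiplicity 3 (exponent in χ_A), largest block size 1 (exponent in m_A), 3 blocks (geometric multiplicity). These force block sizes [1, 1, 1].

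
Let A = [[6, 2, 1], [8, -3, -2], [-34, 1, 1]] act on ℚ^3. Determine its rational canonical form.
The invariant factors of A (the non-unit diagonal entries of the Smith normal form of xI - A over ℚ[x]) are (x - 4)(x^2 + 5), each dividing the next. The characteristic polynomial is their product, (x - 4)(x^2 + 5).

The rational canonical form is the block-diagonal matrix of companion matrices C(f_i):
R = [[0, 0, 20], [1, 0, -5], [0, 1, 4]].

Note the characteristic polynomial does not split into linear factors over ℚ, so A has no Jordan form over ℚ; the rational canonical form exists over any field.

R = [[0, 0, 20], [1, 0, -5], [0, 1, 4]]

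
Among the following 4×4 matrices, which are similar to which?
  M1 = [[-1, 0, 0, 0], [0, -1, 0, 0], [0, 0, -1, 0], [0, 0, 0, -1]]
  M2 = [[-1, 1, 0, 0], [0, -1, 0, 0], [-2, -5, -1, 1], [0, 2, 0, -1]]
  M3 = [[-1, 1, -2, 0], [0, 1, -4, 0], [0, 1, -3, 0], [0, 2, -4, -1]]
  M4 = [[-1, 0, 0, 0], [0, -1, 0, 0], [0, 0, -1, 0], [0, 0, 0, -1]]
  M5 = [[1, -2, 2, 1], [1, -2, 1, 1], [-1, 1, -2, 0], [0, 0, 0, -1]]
Characteristic polynomials: χ_{M1} = (x + 1)^4, χ_{M2} = (x + 1)^4, χ_{M3} = (x + 1)^4, χ_{M4} = (x + 1)^4, χ_{M5} = (x + 1)^4.

{M1, M4}: invariant factors x + 1, x + 1, x + 1, x + 1.

{M2, M5}: invariant factors (x + 1)^2, (x + 1)^2.

{M3}: invariant factors x + 1, x + 1, (x + 1)^2.

Matrices are similar if and only if their invariant-factor lists agree; the partition into similarity classes is {M1, M4}, {M2, M5}, {M3}.

3 classes: {M1, M4}, {M2, M5}, {M3}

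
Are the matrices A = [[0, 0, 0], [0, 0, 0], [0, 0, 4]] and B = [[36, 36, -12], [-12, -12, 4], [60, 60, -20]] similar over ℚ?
Yes.

Two matrices over a field are similar if and only if they have the same invariant factors.

Both A and B have characteristic polynomial x^2(x - 4) and minimal polynomial x(x - 4). Computing further, both have invariant factors x, x(x - 4). Hence A and B are similar.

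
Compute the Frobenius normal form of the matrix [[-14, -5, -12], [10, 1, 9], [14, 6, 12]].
R = [[0, 0, 6], [1, 0, 6], [0, 1, -1]]

The invariant factors of A (the non-unit diagonal entries of the Smith normal form of xI - A over ℚ[x]) are (x + 1)(x^2 - 6), each dividing the next. The characteristic polynomial is their product, (x + 1)(x^2 - 6).

The rational canonical form is the block-diagonal matrix of companion matrices C(f_i):
R = [[0, 0, 6], [1, 0, 6], [0, 1, -1]].

Note the characteristic polynomial does not split into linear factors over ℚ, so A has no Jordan form over ℚ; the rational canonical form exists over any field.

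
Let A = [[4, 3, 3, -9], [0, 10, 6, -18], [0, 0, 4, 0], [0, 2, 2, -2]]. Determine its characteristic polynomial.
χ_A(x) = (x - 4)^4

xI - A = [[x - 4, -3, -3, 9], [0, x - 10, -6, 18], [0, 0, x - 4, 0], [0, -2, -2, x + 2]].

Expanding det(xI - A) along the first row:
det(xI - A) = + (x - 4)·det([[x - 10, -6, 18], [0, x - 4, 0], [-2, -2, x + 2]]) - (-3)·det([[0, -6, 18], [0, x - 4, 0], [0, -2, x + 2]]) + (-3)·det([[0, x - 10, 18], [0, 0, 0], [0, -2, x + 2]]) - (9)·det([[0, x - 10, -6], [0, 0, x - 4], [0, -2, -2]]).

Evaluating gives χ_A(x) = x^4 - 16x^3 + 96x^2 - 256x + 256 = (x - 4)^4.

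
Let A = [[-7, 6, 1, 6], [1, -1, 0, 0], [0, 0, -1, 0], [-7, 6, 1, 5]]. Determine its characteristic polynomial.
χ_A(x) = (x + 1)^4

xI - A = [[x + 7, -6, -1, -6], [-1, x + 1, 0, 0], [0, 0, x + 1, 0], [7, -6, -1, x - 5]].

Expanding det(xI - A) along the first row:
det(xI - A) = + (x + 7)·det([[x + 1, 0, 0], [0, x + 1, 0], [-6, -1, x - 5]]) - (-6)·det([[-1, 0, 0], [0, x + 1, 0], [7, -1, x - 5]]) + (-1)·det([[-1, x + 1, 0], [0, 0, 0], [7, -6, x - 5]]) - (-6)·det([[-1, x + 1, 0], [0, 0, x + 1], [7, -6, -1]]).

Evaluating gives χ_A(x) = x^4 + 4x^3 + 6x^2 + 4x + 1 = (x + 1)^4.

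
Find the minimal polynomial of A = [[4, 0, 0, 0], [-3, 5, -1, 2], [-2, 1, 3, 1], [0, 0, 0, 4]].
m_A(x) = (x - 4)^3

The characteristic polynomial factors as (x - 4)^4. The minimal polynomial is ∏(x - λ)^{k_λ} where k_λ is the size of the largest Jordan block at λ.

For λ = 4: rank(A - 4I) = 2, and the largest Jordan block has size 3 (the smallest k with rank((A - 4I)^k) = rank((A - 4I)^(k+1))).

So m_A(x) = (x - 4)^3.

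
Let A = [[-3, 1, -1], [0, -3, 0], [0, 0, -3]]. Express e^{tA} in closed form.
A has Jordan form J = [[-3, 1, 0], [0, -3, 0], [0, 0, -3]] with A = PJP^{-1}, so e^{tA} = P e^{tJ} P^{-1}.

For a Jordan block J_k(λ), e^{tJ_k(λ)} = e^{λt} · (I + tN + t^2 N^2/2! + ... + t^{k-1} N^{k-1}/(k-1)!) where N is the nilpotent superdiagonal part.

Assembling the blocks and conjugating back gives the entries of e^{tA} as shown above.

e^{tA} = [[e^{-3*t}, t*e^{-3*t}, -t*e^{-3*t}], [0, e^{-3*t}, 0], [0, 0, e^{-3*t}]]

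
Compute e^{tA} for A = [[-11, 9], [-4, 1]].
e^{tA} = [[(1 - 6*t)*e^{-5*t}, 9*t*e^{-5*t}], [-4*t*e^{-5*t}, (6*t + 1)*e^{-5*t}]]

A has Jordan form J = [[-5, 1], [0, -5]] with A = PJP^{-1}, so e^{tA} = P e^{tJ} P^{-1}.

For a Jordan block J_k(λ), e^{tJ_k(λ)} = e^{λt} · (I + tN + t^2 N^2/2! + ... + t^{k-1} N^{k-1}/(k-1)!) where N is the nilpotent superdiagonal part.

Assembling the blocks and conjugating back gives the entries of e^{tA} as shown above.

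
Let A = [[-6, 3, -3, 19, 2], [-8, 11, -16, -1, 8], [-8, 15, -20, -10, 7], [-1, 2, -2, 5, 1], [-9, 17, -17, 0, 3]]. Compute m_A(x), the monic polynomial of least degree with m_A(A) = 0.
m_A(x) = (x - 4)^2(x + 5)^2

The characteristic polynomial factors as (x - 4)^2(x + 5)^3. The minimal polynomial is ∏(x - λ)^{k_λ} where k_λ is the size of the largest Jordan block at λ.

For λ = -5: rank(A + 5I) = 3, and the largest Jordan block has size 2 (the smallest k with rank((A + 5I)^k) = rank((A + 5I)^(k+1))).
For λ = 4: rank(A - 4I) = 4, and the largest Jordan block has size 2 (the smallest k with rank((A - 4I)^k) = rank((A - 4I)^(k+1))).

So m_A(x) = (x - 4)^2(x + 5)^2.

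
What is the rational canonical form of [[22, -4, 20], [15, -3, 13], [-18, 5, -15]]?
The invariant factors of A (the non-unit diagonal entries of the Smith normal form of xI - A over ℚ[x]) are (x - 4)(x^2 + 4), each dividing the next. The characteristic polynomial is their product, (x - 4)(x^2 + 4).

The rational canonical form is the block-diagonal matrix of companion matrices C(f_i):
R = [[0, 0, 16], [1, 0, -4], [0, 1, 4]].

Note the characteristic polynomial does not split into linear factors over ℚ, so A has no Jordan form over ℚ; the rational canonical form exists over any field.

R = [[0, 0, 16], [1, 0, -4], [0, 1, 4]]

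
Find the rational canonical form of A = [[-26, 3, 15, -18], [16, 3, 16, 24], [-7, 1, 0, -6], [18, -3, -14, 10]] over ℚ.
The invariant factors of A (the non-unit diagonal entries of the Smith normal form of xI - A over ℚ[x]) are x + 5, (x - 2)(x + 5)^2, each dividing the next. The characteristic polynomial is their product, (x - 2)(x + 5)^3.

The rational canonical form is the block-diagonal matrix of companion matrices C(f_i):
R = [[-5, 0, 0, 0], [0, 0, 0, 50], [0, 1, 0, -5], [0, 0, 1, -8]].

R = [[-5, 0, 0, 0], [0, 0, 0, 50], [0, 1, 0, -5], [0, 0, 1, -8]]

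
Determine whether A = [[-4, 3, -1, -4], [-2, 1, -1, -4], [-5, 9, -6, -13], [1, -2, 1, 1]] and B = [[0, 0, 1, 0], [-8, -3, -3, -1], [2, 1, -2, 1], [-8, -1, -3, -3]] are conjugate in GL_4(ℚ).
Two matrices over a field are similar if and only if they have the same invariant factors.

Both A and B have characteristic polynomial (x + 2)^4 and minimal polynomial (x + 2)^3. Computing further, both have invariant factors x + 2, (x + 2)^3. Hence A and B are similar.

Yes.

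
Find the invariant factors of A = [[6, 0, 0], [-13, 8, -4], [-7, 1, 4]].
The Jordan structure of A has elementary divisors (x - 6)^3. Arranging the block sizes at each eigenvalue in decreasing order and taking row products gives the invariant factors.

Invariant factors (smallest first, each dividing the next): (x - 6)^3.

Check: the last factor (x - 6)^3 is the minimal polynomial, and the product (x - 6)^3 is the characteristic polynomial.

(x - 6)^3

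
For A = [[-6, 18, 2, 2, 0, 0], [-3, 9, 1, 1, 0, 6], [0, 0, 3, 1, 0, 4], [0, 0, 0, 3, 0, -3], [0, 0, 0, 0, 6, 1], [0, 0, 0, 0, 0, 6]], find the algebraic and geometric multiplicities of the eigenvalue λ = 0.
algebraic multiplicity 1, geometric multiplicity 1

The characteristic polynomial is x(x - 6)^2(x - 3)^3, so the factor x appears with exponent 1: the algebraic multiplicity is 1.

rank(A) = 5, so the eigenspace has dimension 6 - 5 = 1: the geometric multiplicity is 1.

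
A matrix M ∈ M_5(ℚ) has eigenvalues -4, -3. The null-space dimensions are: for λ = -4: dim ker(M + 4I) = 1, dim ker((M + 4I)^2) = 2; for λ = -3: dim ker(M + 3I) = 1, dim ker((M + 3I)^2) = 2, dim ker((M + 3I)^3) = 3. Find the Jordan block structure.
λ = -4: successive nullity increments [1, 1] count blocks of size ≥ k; block sizes are [2].
λ = -3: successive nullity increments [1, 1, 1] count blocks of size ≥ k; block sizes are [3].

Jordan blocks: (-4, 2), (-3, 3)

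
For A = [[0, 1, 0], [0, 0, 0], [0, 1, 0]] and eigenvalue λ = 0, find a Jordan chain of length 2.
We seek v_1 ∈ ker(A^2) \ ker(A), then set v_{i+1} = A v_i.

One such chain is v_1 = [[1, 1, -1]]^T, v_2 = [[1, 0, 1]]^T. Check: A v_2 = [[0, 0, 0]]^T = 0.

v_1 = [[1, 1, -1]]^T, v_2 = [[1, 0, 1]]^T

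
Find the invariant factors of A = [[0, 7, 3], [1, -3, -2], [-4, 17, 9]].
(x - 2)^3

The Jordan structure of A has elementary divisors (x - 2)^3. Arranging the block sizes at each eigenvalue in decreasing order and taking row products gives the invariant factors.

Invariant factors (smallest first, each dividing the next): (x - 2)^3.

Check: the last factor (x - 2)^3 is the minimal polynomial, and the product (x - 2)^3 is the characteristic polynomial.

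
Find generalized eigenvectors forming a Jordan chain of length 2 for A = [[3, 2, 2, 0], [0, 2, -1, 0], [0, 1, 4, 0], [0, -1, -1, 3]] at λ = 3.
v_1 = [[1, 2, -1, -1]]^T, v_2 = [[2, -1, 1, -1]]^T

We seek v_1 ∈ ker((A - 3I)^2) \ ker(A - 3I), then set v_{i+1} = (A - 3I) v_i.

One such chain is v_1 = [[1, 2, -1, -1]]^T, v_2 = [[2, -1, 1, -1]]^T. Check: (A - 3I) v_2 = [[0, 0, 0, 0]]^T = 0.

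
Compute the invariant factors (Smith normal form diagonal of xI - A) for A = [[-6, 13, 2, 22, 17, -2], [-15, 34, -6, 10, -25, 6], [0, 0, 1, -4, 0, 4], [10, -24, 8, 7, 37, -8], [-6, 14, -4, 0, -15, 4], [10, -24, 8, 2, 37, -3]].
(x - 5)(x - 1), (x - 5)^2(x - 1)^2

The Jordan structure of A has elementary divisors (x - 1)^2, (x - 1), (x - 5)^2, (x - 5). Arranging the block sizes at each eigenvalue in decreasing order and taking row products gives the invariant factors.

Invariant factors (smallest first, each dividing the next): (x - 5)(x - 1), (x - 5)^2(x - 1)^2.

Check: the last factor (x - 5)^2(x - 1)^2 is the minimal polynomial, and the product (x - 5)^3(x - 1)^3 is the characteristic polynomial.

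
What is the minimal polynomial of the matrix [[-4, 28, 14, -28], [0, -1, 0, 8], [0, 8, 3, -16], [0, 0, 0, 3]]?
m_A(x) = (x - 3)(x + 1)(x + 4)

The characteristic polynomial factors as (x - 3)^2(x + 1)(x + 4). The minimal polynomial is ∏(x - λ)^{k_λ} where k_λ is the size of the largest Jordan block at λ.

For λ = -4: rank(A + 4I) = 3, and the largest Jordan block has size 1 (the smallest k with rank((A + 4I)^k) = rank((A + 4I)^(k+1))).
For λ = -1: rank(A + I) = 3, and the largest Jordan block has size 1 (the smallest k with rank((A + I)^k) = rank((A + I)^(k+1))).
For λ = 3: rank(A - 3I) = 2, and the largest Jordan block has size 1 (the smallest k with rank((A - 3I)^k) = rank((A - 3I)^(k+1))).

So m_A(x) = (x - 3)(x + 1)(x + 4).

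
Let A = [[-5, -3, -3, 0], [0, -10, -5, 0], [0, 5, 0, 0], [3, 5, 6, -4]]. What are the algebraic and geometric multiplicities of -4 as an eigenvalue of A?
The characteristic polynomial is (x + 4)(x + 5)^3, so the factor x + 4 appears with exponent 1: the algebraic multiplicity is 1.

rank(A + 4I) = 3, so the eigenspace has dimension 4 - 3 = 1: the geometric multiplicity is 1.

algebraic multiplicity 1, geometric multiplicity 1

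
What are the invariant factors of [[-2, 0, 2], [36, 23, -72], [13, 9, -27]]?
(x + 1)^2(x + 4)

The Jordan structure of A has elementary divisors (x + 4), (x + 1)^2. Arranging the block sizes at each eigenvalue in decreasing order and taking row products gives the invariant factors.

Invariant factors (smallest first, each dividing the next): (x + 1)^2(x + 4).

Check: the last factor (x + 1)^2(x + 4) is the minimal polynomial, and the product (x + 1)^2(x + 4) is the characteristic polynomial.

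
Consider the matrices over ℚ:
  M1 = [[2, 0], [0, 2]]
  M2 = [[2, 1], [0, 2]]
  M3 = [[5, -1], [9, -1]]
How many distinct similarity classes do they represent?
2 classes: {M1}, {M2, M3}

Characteristic polynomials: χ_{M1} = (x - 2)^2, χ_{M2} = (x - 2)^2, χ_{M3} = (x - 2)^2.

{M1}: invariant factors x - 2, x - 2.

{M2, M3}: invariant factors (x - 2)^2.

Matrices are similar if and only if their invariant-factor lists agree; the partition into similarity classes is {M1}, {M2, M3}.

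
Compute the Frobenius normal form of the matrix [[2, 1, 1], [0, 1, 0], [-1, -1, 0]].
The invariant factors of A (the non-unit diagonal entries of the Smith normal form of xI - A over ℚ[x]) are x - 1, (x - 1)^2, each dividing the next. The characteristic polynomial is their product, (x - 1)^3.

The rational canonical form is the block-diagonal matrix of companion matrices C(f_i):
R = [[1, 0, 0], [0, 0, -1], [0, 1, 2]].

R = [[1, 0, 0], [0, 0, -1], [0, 1, 2]]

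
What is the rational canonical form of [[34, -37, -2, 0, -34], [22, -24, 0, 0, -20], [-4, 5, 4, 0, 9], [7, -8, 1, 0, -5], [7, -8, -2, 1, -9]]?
The invariant factors of A (the non-unit diagonal entries of the Smith normal form of xI - A over ℚ[x]) are (x - 3)^2(x + 1)(x^2 + 2), each dividing the next. The characteristic polynomial is their product, (x - 3)^2(x + 1)(x^2 + 2).

The rational canonical form is the block-diagonal matrix of companion matrices C(f_i):
R = [[0, 0, 0, 0, -18], [1, 0, 0, 0, -6], [0, 1, 0, 0, 1], [0, 0, 1, 0, -5], [0, 0, 0, 1, 5]].

Note the characteristic polynomial does not split into linear factors over ℚ, so A has no Jordan form over ℚ; the rational canonical form exists over any field.

R = [[0, 0, 0, 0, -18], [1, 0, 0, 0, -6], [0, 1, 0, 0, 1], [0, 0, 1, 0, -5], [0, 0, 0, 1, 5]]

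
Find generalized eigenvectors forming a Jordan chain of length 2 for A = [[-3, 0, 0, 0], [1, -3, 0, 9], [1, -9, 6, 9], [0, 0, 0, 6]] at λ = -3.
We seek v_1 ∈ ker((A + 3I)^2) \ ker(A + 3I), then set v_{i+1} = (A + 3I) v_i.

One such chain is v_1 = [[1, 0, 0, 0]]^T, v_2 = [[0, 1, 1, 0]]^T. Check: (A + 3I) v_2 = [[0, 0, 0, 0]]^T = 0.

v_1 = [[1, 0, 0, 0]]^T, v_2 = [[0, 1, 1, 0]]^T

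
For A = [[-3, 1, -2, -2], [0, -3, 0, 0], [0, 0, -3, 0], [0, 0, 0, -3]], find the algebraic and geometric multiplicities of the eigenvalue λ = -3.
The characteristic polynomial is (x + 3)^4, so the factor x + 3 appears with exponent 4: the algebraic multiplicity is 4.

rank(A + 3I) = 1, so the eigenspace has dimension 4 - 1 = 3: the geometric multiplicity is 3.

Since 3 < 4, A is not diagonalizable.

algebraic multiplicity 4, geometric multiplicity 3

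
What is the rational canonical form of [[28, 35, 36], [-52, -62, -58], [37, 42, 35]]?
The invariant factors of A (the non-unit diagonal entries of the Smith normal form of xI - A over ℚ[x]) are (x - 1)(x^2 - 2), each dividing the next. The characteristic polynomial is their product, (x - 1)(x^2 - 2).

The rational canonical form is the block-diagonal matrix of companion matrices C(f_i):
R = [[0, 0, -2], [1, 0, 2], [0, 1, 1]].

Note the characteristic polynomial does not split into linear factors over ℚ, so A has no Jordan form over ℚ; the rational canonical form exists over any field.

R = [[0, 0, -2], [1, 0, 2], [0, 1, 1]]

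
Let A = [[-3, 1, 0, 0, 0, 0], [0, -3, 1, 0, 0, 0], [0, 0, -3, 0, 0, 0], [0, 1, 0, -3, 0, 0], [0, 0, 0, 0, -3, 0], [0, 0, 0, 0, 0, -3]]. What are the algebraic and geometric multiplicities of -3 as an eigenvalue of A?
The characteristic polynomial is (x + 3)^6, so the factor x + 3 appears with exponent 6: the algebraic multiplicity is 6.

rank(A + 3I) = 2, so the eigenspace has dimension 6 - 2 = 4: the geometric multiplicity is 4.

Since 4 < 6, A is not diagonalizable.

algebraic multiplicity 6, geometric multiplicity 4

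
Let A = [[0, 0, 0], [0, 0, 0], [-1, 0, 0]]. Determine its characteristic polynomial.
χ_A(x) = x^3

xI - A = [[x, 0, 0], [0, x, 0], [1, 0, x]].

Expanding det(xI - A) along the first row:
det(xI - A) = + (x)·det([[x, 0], [0, x]]) - (0)·det([[0, 0], [1, x]]) + (0)·det([[0, x], [1, 0]]).

Evaluating gives χ_A(x) = x^3.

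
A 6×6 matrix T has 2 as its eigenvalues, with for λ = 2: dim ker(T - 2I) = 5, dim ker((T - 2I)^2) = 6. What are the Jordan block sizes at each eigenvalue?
Jordan blocks: (2, 2), (2, 1), (2, 1), (2, 1), (2, 1)

λ = 2: successive nullity increments [5, 1] count blocks of size ≥ k; block sizes are [2, 1, 1, 1, 1].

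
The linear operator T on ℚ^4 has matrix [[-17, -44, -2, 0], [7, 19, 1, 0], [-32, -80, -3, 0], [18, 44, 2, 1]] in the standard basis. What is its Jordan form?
J = [[-3, 0, 0, 0], [0, 1, 1, 0], [0, 0, 1, 0], [0, 0, 0, 1]]

The characteristic polynomial is det(xI - A) = (x - 1)^3(x + 3), so the eigenvalues are -3 (algebraic multiplicity 1), 1 (algebraic multiplicity 3).

For λ = -3: algebraic multiplicity 1 gives one 1×1 block.

For λ = 1: rank(A - I) = 2, rank((A - I)^2) = 1. The eigenspace has dimension 4 - 2 = 2, so there are 2 Jordan blocks; the rank sequence gives block sizes [2, 1].

Assembling the blocks gives the Jordan form J above.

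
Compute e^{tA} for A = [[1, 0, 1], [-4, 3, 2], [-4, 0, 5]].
e^{tA} = [[(1 - 2*t)*e^{3*t}, 0, t*e^{3*t}], [-4*t*e^{3*t}, e^{3*t}, 2*t*e^{3*t}], [-4*t*e^{3*t}, 0, (2*t + 1)*e^{3*t}]]

A has Jordan form J = [[3, 1, 0], [0, 3, 0], [0, 0, 3]] with A = PJP^{-1}, so e^{tA} = P e^{tJ} P^{-1}.

For a Jordan block J_k(λ), e^{tJ_k(λ)} = e^{λt} · (I + tN + t^2 N^2/2! + ... + t^{k-1} N^{k-1}/(k-1)!) where N is the nilpotent superdiagonal part.

Assembling the blocks and conjugating back gives the entries of e^{tA} as shown above.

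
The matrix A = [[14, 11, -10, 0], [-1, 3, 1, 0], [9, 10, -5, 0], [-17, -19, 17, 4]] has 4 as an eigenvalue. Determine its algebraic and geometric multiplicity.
The characteristic polynomial is (x - 4)^4, so the factor x - 4 appears with exponent 4: the algebraic multiplicity is 4.

rank(A - 4I) = 2, so the eigenspace has dimension 4 - 2 = 2: the geometric multiplicity is 2.

Since 2 < 4, A is not diagonalizable.

algebraic multiplicity 4, geometric multiplicity 2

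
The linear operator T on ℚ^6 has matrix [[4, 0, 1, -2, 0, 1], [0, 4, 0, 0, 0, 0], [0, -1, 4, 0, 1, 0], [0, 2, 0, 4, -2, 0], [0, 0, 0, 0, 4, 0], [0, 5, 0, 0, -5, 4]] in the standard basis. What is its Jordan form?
The characteristic polynomial is det(xI - A) = (x - 4)^6, so the eigenvalues are 4 (algebraic multiplicity 6).

For λ = 4: rank(A - 4I) = 2, rank((A - 4I)^2) = 0. The eigenspace has dimension 6 - 2 = 4, so there are 4 Jordan blocks; the rank sequence gives block sizes [2, 2, 1, 1].

Assembling the blocks gives the Jordan form J above.

J = [[4, 1, 0, 0, 0, 0], [0, 4, 0, 0, 0, 0], [0, 0, 4, 1, 0, 0], [0, 0, 0, 4, 0, 0], [0, 0, 0, 0, 4, 0], [0, 0, 0, 0, 0, 4]]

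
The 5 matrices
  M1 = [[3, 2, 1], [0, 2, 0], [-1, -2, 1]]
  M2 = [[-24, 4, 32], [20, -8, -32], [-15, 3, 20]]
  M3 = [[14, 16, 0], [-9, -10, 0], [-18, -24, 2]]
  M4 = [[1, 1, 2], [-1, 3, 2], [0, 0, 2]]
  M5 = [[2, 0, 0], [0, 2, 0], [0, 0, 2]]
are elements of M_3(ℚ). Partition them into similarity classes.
Characteristic polynomials: χ_{M1} = (x - 2)^3, χ_{M2} = (x + 4)^3, χ_{M3} = (x - 2)^3, χ_{M4} = (x - 2)^3, χ_{M5} = (x - 2)^3.

{M1, M3, M4}: invariant factors x - 2, (x - 2)^2.

{M2}: invariant factors x + 4, (x + 4)^2.

{M5}: invariant factors x - 2, x - 2, x - 2.

Matrices are similar if and only if their invariant-factor lists agree; the partition into similarity classes is {M1, M3, M4}, {M2}, {M5}.

3 classes: {M1, M3, M4}, {M2}, {M5}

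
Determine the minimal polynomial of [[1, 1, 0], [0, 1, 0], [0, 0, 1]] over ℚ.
m_A(x) = (x - 1)^2

The characteristic polynomial factors as (x - 1)^3. The minimal polynomial is ∏(x - λ)^{k_λ} where k_λ is the size of the largest Jordan block at λ.

For λ = 1: rank(A - I) = 1, and the largest Jordan block has size 2 (the smallest k with rank((A - I)^k) = rank((A - I)^(k+1))).

So m_A(x) = (x - 1)^2.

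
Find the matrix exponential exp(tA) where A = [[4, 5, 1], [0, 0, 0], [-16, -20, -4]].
e^{tA} = [[4*t + 1, 5*t, t], [0, 1, 0], [-16*t, -20*t, 1 - 4*t]]

A has Jordan form J = [[0, 1, 0], [0, 0, 0], [0, 0, 0]] with A = PJP^{-1}, so e^{tA} = P e^{tJ} P^{-1}.

For a Jordan block J_k(λ), e^{tJ_k(λ)} = e^{λt} · (I + tN + t^2 N^2/2! + ... + t^{k-1} N^{k-1}/(k-1)!) where N is the nilpotent superdiagonal part.

Assembling the blocks and conjugating back gives the entries of e^{tA} as shown above.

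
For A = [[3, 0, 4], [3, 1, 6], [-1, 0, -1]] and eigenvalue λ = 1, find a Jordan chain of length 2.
We seek v_1 ∈ ker((A - I)^2) \ ker(A - I), then set v_{i+1} = (A - I) v_i.

One such chain is v_1 = [[3, 2, -2]]^T, v_2 = [[-2, -3, 1]]^T. Check: (A - I) v_2 = [[0, 0, 0]]^T = 0.

v_1 = [[3, 2, -2]]^T, v_2 = [[-2, -3, 1]]^T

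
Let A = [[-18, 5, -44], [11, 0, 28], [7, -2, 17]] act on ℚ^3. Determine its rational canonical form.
R = [[0, 0, 5], [1, 0, -3], [0, 1, -1]]

The invariant factors of A (the non-unit diagonal entries of the Smith normal form of xI - A over ℚ[x]) are (x - 1)(x^2 + 2x + 5), each dividing the next. The characteristic polynomial is their product, (x - 1)(x^2 + 2x + 5).

The rational canonical form is the block-diagonal matrix of companion matrices C(f_i):
R = [[0, 0, 5], [1, 0, -3], [0, 1, -1]].

Note the characteristic polynomial does not split into linear factors over ℚ, so A has no Jordan form over ℚ; the rational canonical form exists over any field.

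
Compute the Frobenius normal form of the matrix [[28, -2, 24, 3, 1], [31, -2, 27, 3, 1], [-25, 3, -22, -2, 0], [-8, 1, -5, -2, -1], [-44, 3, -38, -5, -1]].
R = [[0, 0, 0, 0, -3], [1, 0, 0, 0, -13], [0, 1, 0, 0, -10], [0, 0, 1, 0, 10], [0, 0, 0, 1, 1]]

The invariant factors of A (the non-unit diagonal entries of the Smith normal form of xI - A over ℚ[x]) are (x + 3)(x^2 - 2x - 1)^2, each dividing the next. The characteristic polynomial is their product, (x + 3)(x^2 - 2x - 1)^2.

The rational canonical form is the block-diagonal matrix of companion matrices C(f_i):
R = [[0, 0, 0, 0, -3], [1, 0, 0, 0, -13], [0, 1, 0, 0, -10], [0, 0, 1, 0, 10], [0, 0, 0, 1, 1]].

Note the characteristic polynomial does not split into linear factors over ℚ, so A has no Jordan form over ℚ; the rational canonical form exists over any field.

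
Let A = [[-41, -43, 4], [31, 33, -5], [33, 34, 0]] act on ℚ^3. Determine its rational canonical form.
The invariant factors of A (the non-unit diagonal entries of the Smith normal form of xI - A over ℚ[x]) are (x + 5)(x^2 + 3x + 3), each dividing the next. The characteristic polynomial is their product, (x + 5)(x^2 + 3x + 3).

The rational canonical form is the block-diagonal matrix of companion matrices C(f_i):
R = [[0, 0, -15], [1, 0, -18], [0, 1, -8]].

Note the characteristic polynomial does not split into linear factors over ℚ, so A has no Jordan form over ℚ; the rational canonical form exists over any field.

R = [[0, 0, -15], [1, 0, -18], [0, 1, -8]]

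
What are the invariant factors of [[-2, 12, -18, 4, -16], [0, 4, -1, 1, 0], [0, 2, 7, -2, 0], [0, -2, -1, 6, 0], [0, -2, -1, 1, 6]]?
The Jordan structure of A has elementary divisors (x + 2), (x - 5), (x - 6)^2, (x - 6). Arranging the block sizes at each eigenvalue in decreasing order and taking row products gives the invariant factors.

Invariant factors (smallest first, each dividing the next): x - 6, (x - 6)^2(x - 5)(x + 2).

Check: the last factor (x - 6)^2(x - 5)(x + 2) is the minimal polynomial, and the product (x - 6)^3(x - 5)(x + 2) is the characteristic polynomial.

x - 6, (x - 6)^2(x - 5)(x + 2)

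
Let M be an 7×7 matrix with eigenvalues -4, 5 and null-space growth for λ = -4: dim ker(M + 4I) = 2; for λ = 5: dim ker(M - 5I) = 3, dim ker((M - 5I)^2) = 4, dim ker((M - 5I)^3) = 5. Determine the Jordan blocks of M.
Jordan blocks: (-4, 1), (-4, 1), (5, 3), (5, 1), (5, 1)

λ = -4: successive nullity increments [2] count blocks of size ≥ k; block sizes are [1, 1].
λ = 5: successive nullity increments [3, 1, 1] count blocks of size ≥ k; block sizes are [3, 1, 1].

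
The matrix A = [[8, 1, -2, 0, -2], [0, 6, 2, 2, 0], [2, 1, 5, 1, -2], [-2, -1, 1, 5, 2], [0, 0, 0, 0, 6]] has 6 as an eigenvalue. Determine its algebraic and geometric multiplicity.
The characteristic polynomial is (x - 6)^5, so the factor x - 6 appears with exponent 5: the algebraic multiplicity is 5.

rank(A - 6I) = 2, so the eigenspace has dimension 5 - 2 = 3: the geometric multiplicity is 3.

Since 3 < 5, A is not diagonalizable.

algebraic multiplicity 5, geometric multiplicity 3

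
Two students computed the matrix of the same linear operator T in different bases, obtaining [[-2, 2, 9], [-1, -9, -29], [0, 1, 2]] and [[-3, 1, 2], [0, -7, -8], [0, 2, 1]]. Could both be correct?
Both have characteristic polynomial (x + 3)^3, but the minimal polynomial of A is (x + 3)^3 while the minimal polynomial of B is (x + 3)^2. The minimal polynomial is a similarity invariant, so A and B are not similar.

No.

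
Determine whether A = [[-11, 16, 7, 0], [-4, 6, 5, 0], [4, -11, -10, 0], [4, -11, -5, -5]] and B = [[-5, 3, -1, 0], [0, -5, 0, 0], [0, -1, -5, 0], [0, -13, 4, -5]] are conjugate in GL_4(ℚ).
Yes.

Two matrices over a field are similar if and only if they have the same invariant factors.

Both A and B have characteristic polynomial (x + 5)^4 and minimal polynomial (x + 5)^3. Computing further, both have invariant factors x + 5, (x + 5)^3. Hence A and B are similar.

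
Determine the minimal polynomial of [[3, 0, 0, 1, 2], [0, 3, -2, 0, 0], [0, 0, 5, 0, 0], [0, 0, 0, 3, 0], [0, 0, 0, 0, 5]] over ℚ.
The characteristic polynomial factors as (x - 5)^2(x - 3)^3. The minimal polynomial is ∏(x - λ)^{k_λ} where k_λ is the size of the largest Jordan block at λ.

For λ = 3: rank(A - 3I) = 3, and the largest Jordan block has size 2 (the smallest k with rank((A - 3I)^k) = rank((A - 3I)^(k+1))).
For λ = 5: rank(A - 5I) = 3, and the largest Jordan block has size 1 (the smallest k with rank((A - 5I)^k) = rank((A - 5I)^(k+1))).

So m_A(x) = (x - 5)(x - 3)^2.

m_A(x) = (x - 5)(x - 3)^2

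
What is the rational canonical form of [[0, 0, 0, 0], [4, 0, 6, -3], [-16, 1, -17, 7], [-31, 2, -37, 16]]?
R = [[0, 0, 0, 0], [1, 0, 0, -3], [0, 1, 0, 13], [0, 0, 1, -1]]

The invariant factors of A (the non-unit diagonal entries of the Smith normal form of xI - A over ℚ[x]) are x(x - 3)(x^2 + 4x - 1), each dividing the next. The characteristic polynomial is their product, x(x - 3)(x^2 + 4x - 1).

The rational canonical form is the block-diagonal matrix of companion matrices C(f_i):
R = [[0, 0, 0, 0], [1, 0, 0, -3], [0, 1, 0, 13], [0, 0, 1, -1]].

Note the characteristic polynomial does not split into linear factors over ℚ, so A has no Jordan form over ℚ; the rational canonical form exists over any field.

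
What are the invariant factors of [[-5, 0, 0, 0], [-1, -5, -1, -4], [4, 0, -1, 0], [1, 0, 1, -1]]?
The Jordan structure of A has elementary divisors (x + 5), (x + 5), (x + 1)^2. Arranging the block sizes at each eigenvalue in decreasing order and taking row products gives the invariant factors.

Invariant factors (smallest first, each dividing the next): x + 5, (x + 1)^2(x + 5).

Check: the last factor (x + 1)^2(x + 5) is the minimal polynomial, and the product (x + 1)^2(x + 5)^2 is the characteristic polynomial.

x + 5, (x + 1)^2(x + 5)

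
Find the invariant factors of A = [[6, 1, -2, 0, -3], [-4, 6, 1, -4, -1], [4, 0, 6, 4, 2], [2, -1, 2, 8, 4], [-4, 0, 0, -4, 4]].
(x - 6)^2, (x - 6)^3

The Jordan structure of A has elementary divisors (x - 6)^3, (x - 6)^2. Arranging the block sizes at each eigenvalue in decreasing order and taking row products gives the invariant factors.

Invariant factors (smallest first, each dividing the next): (x - 6)^2, (x - 6)^3.

Check: the last factor (x - 6)^3 is the minimal polynomial, and the product (x - 6)^5 is the characteristic polynomial.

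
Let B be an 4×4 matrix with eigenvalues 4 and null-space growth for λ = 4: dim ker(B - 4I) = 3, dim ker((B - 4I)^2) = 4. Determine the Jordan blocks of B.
λ = 4: successive nullity increments [3, 1] count blocks of size ≥ k; block sizes are [2, 1, 1].

Jordan blocks: (4, 2), (4, 1), (4, 1)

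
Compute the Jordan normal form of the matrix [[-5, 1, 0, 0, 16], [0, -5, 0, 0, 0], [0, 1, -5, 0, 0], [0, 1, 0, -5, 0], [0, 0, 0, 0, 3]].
J = [[-5, 1, 0, 0, 0], [0, -5, 0, 0, 0], [0, 0, -5, 0, 0], [0, 0, 0, -5, 0], [0, 0, 0, 0, 3]]

The characteristic polynomial is det(xI - A) = (x - 3)(x + 5)^4, so the eigenvalues are -5 (algebraic multiplicity 4), 3 (algebraic multiplicity 1).

For λ = -5: rank(A + 5I) = 2, rank((A + 5I)^2) = 1. The eigenspace has dimension 5 - 2 = 3, so there are 3 Jordan blocks; the rank sequence gives block sizes [2, 1, 1].

For λ = 3: algebraic multiplicity 1 gives one 1×1 block.

Assembling the blocks gives the Jordan form J above.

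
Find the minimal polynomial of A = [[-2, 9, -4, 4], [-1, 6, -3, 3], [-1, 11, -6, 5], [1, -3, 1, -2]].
m_A(x) = (x + 1)^3

The characteristic polynomial factors as (x + 1)^4. The minimal polynomial is ∏(x - λ)^{k_λ} where k_λ is the size of the largest Jordan block at λ.

For λ = -1: rank(A + I) = 2, and the largest Jordan block has size 3 (the smallest k with rank((A + I)^k) = rank((A + I)^(k+1))).

So m_A(x) = (x + 1)^3.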